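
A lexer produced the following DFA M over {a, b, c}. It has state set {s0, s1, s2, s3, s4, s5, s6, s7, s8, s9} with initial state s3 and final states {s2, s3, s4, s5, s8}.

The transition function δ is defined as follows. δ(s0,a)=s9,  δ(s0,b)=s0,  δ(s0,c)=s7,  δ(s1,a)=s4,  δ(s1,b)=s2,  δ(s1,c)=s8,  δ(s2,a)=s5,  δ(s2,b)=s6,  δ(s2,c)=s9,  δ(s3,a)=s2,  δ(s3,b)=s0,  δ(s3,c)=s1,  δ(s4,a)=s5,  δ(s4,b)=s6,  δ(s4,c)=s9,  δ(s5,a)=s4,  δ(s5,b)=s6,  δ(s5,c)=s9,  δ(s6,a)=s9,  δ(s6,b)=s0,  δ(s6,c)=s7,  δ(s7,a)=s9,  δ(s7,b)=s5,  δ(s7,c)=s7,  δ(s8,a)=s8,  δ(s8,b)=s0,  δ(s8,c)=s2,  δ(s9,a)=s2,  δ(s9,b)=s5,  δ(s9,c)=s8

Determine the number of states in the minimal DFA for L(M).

Start with accepting vs non-accepting: {s2,s3,s4,s5,s8} | {s0,s1,s6,s7,s9}.
Split {s2,s3,s4,s5,s8} by δ(·,c) → {s2,s3,s4,s5} and {s8}.
Split {s0,s1,s6,s7,s9} by δ(·,a) → {s0,s6,s7} and {s1,s9}.
Split {s0,s6,s7} by δ(·,b) → {s0,s6} and {s7}.
No further refinement is possible. Final partition (5 blocks): {s2,s3,s4,s5} | {s0,s6} | {s8} | {s1,s9} | {s7}.

5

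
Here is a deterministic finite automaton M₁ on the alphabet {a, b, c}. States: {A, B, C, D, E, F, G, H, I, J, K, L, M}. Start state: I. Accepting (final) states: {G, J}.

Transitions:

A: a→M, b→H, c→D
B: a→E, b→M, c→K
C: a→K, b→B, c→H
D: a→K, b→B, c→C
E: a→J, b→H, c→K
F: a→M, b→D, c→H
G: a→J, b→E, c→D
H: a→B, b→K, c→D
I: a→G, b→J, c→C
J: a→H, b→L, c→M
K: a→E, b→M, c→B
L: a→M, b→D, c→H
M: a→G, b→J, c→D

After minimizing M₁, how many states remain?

7

First remove the unreachable states {A,F}; 11 states remain.
Start with accepting vs non-accepting: {G,J} | {B,C,D,E,H,I,K,L,M}.
Refine {G,J} on symbol a: members go to different blocks, giving {G} and {J}.
On input a, block {B,C,D,E,H,I,K,L,M} splits into {B,C,D,H,K,L} and {I,M} and {E}.
Refine {B,C,D,H,K,L} on symbol a: members go to different blocks, giving {C,D,H} and {B,K} and {L}.
The partition is now stable with 7 blocks: {G} | {C,D,H} | {J} | {I,M} | {E} | {B,K} | {L}.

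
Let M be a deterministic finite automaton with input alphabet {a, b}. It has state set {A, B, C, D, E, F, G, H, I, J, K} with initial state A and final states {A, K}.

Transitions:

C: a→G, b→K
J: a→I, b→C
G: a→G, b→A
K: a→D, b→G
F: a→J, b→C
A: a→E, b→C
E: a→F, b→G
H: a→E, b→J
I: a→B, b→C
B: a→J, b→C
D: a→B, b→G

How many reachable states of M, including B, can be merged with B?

First remove the unreachable states {H}; 10 states remain.
Initial partition by acceptance: {A,K} | {B,C,D,E,F,G,I,J}.
On input b, block {B,C,D,E,F,G,I,J} splits into {B,D,E,F,I,J} and {C,G}.
No further refinement is possible. Final partition (3 blocks): {A,K} | {B,D,E,F,I,J} | {C,G}.
The equivalence class containing B is {B,D,E,F,I,J}, of size 6.

6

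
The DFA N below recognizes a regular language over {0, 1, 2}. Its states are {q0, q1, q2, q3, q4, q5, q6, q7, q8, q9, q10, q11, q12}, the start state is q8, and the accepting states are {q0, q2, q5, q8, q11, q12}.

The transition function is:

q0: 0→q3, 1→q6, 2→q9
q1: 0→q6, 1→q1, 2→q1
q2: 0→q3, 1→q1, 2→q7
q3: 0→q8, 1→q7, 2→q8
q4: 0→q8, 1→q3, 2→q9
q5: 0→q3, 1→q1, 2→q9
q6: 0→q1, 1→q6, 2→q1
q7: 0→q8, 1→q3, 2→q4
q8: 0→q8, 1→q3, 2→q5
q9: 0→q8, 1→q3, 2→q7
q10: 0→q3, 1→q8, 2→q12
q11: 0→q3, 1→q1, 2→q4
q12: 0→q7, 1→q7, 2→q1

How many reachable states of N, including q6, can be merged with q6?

2

Reachable states from the start: {q1,q3,q4,q5,q6,q7,q8,q9}. Unreachable: {q0,q2,q10,q11,q12} — drop them.
P0 = {q5,q8} | {q1,q3,q4,q6,q7,q9}.
On input 0, block {q5,q8} splits into {q5} and {q8}.
On input 0, block {q1,q3,q4,q6,q7,q9} splits into {q3,q4,q7,q9} and {q1,q6}.
On input 2, block {q3,q4,q7,q9} splits into {q4,q7,q9} and {q3}.
Stable partition: {q5} | {q4,q7,q9} | {q8} | {q1,q6} | {q3} — 5 equivalence classes.
State q6 belongs to the block {q1,q6}, which has 2 states.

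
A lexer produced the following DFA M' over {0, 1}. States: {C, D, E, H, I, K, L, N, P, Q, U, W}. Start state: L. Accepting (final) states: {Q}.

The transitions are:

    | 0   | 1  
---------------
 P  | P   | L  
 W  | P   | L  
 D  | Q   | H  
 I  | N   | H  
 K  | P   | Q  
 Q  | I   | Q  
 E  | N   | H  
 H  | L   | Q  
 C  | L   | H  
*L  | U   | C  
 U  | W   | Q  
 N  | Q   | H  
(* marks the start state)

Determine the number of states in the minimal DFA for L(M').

Reachable states from the start: {C,H,I,L,N,P,Q,U,W}. Unreachable: {D,E,K} — drop them.
Initial partition by acceptance: {Q} | {C,H,I,L,N,P,U,W}.
Split {C,H,I,L,N,P,U,W} by δ(·,0) → {C,H,I,L,P,U,W} and {N}.
Split {C,H,I,L,P,U,W} by δ(·,0) → {C,H,L,P,U,W} and {I}.
Refine {C,H,L,P,U,W} on symbol 1: members go to different blocks, giving {C,L,P,W} and {H,U}.
Refine {C,L,P,W} on symbol 0: members go to different blocks, giving {C,P,W} and {L}.
Refine {C,P,W} on symbol 0: members go to different blocks, giving {P,W} and {C}.
On input 0, block {H,U} splits into {H} and {U}.
No further refinement is possible. Final partition (8 blocks): {Q} | {P,W} | {N} | {I} | {H} | {L} | {C} | {U}.

8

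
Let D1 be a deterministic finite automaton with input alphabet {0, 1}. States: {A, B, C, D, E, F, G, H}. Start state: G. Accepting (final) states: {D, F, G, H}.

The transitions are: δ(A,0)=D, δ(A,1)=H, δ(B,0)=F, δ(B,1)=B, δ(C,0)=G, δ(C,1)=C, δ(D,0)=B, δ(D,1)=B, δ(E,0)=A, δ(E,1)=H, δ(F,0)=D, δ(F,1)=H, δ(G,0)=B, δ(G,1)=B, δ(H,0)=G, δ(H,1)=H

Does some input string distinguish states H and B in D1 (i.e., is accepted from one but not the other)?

Yes

First remove the unreachable states {A,C,E}; 5 states remain.
Initial partition by acceptance: {D,F,G,H} | {B}.
On input 0, block {D,F,G,H} splits into {D,G} and {F,H}.
Stable partition: {D,G} | {B} | {F,H} — 3 equivalence classes.
H and B end up in different blocks, so they are distinguishable. For instance, the string 'ε' is accepted from only H.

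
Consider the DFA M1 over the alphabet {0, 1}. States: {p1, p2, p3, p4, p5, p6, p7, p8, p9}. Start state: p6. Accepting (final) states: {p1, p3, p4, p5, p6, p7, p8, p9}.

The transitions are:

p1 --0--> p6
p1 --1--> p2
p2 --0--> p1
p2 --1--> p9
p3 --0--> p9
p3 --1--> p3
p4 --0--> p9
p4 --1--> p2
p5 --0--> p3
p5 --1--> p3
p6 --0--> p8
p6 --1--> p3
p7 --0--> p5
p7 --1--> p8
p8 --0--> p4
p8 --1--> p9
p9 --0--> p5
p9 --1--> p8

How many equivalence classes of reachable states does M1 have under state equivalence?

Reachable states from the start: {p1,p2,p3,p4,p5,p6,p8,p9}. Unreachable: {p7} — drop them.
P0 = {p1,p3,p4,p5,p6,p8,p9} | {p2}.
Split {p1,p3,p4,p5,p6,p8,p9} by δ(·,1) → {p3,p5,p6,p8,p9} and {p1,p4}.
Refine {p3,p5,p6,p8,p9} on symbol 0: members go to different blocks, giving {p3,p5,p6,p9} and {p8}.
Refine {p3,p5,p6,p9} on symbol 0: members go to different blocks, giving {p3,p5,p9} and {p6}.
Split {p3,p5,p9} by δ(·,1) → {p3,p5} and {p9}.
On input 0, block {p3,p5} splits into {p3} and {p5}.
On input 0, block {p1,p4} splits into {p1} and {p4}.
The partition is now stable with 8 blocks: {p3} | {p2} | {p1} | {p8} | {p6} | {p9} | {p5} | {p4}.

8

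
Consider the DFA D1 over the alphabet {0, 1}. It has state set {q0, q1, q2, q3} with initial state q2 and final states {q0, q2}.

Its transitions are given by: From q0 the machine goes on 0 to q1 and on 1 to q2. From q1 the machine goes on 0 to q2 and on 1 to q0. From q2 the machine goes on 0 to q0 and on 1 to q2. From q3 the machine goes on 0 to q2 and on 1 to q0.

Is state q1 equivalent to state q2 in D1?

No

States {q3} cannot be reached from the start state, so discard them.
Initial partition by acceptance: {q0,q2} | {q1}.
Refine {q0,q2} on symbol 0: members go to different blocks, giving {q0} and {q2}.
Stable partition: {q0} | {q1} | {q2} — 3 equivalence classes.
q1 and q2 end up in different blocks, so they are distinguishable. For instance, the string 'ε' is accepted from only q2.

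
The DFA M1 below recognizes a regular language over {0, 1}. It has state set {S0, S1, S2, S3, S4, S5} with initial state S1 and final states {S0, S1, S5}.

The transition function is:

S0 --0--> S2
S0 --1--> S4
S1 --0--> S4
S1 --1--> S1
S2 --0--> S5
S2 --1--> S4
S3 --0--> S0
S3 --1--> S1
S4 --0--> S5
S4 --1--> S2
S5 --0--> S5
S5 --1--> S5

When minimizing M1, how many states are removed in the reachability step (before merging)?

2

No path from S1 leads to S0, S3; the other 4 states are all reachable.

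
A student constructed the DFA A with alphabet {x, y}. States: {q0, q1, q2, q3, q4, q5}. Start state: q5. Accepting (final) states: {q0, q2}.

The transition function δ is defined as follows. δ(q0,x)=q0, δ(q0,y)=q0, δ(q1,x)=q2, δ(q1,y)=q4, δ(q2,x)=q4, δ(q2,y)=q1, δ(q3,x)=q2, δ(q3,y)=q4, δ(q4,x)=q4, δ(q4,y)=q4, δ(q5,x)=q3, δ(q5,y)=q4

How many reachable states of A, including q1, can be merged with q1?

2

States {q0} cannot be reached from the start state, so discard them.
Initial partition by acceptance: {q2} | {q1,q3,q4,q5}.
Split {q1,q3,q4,q5} by δ(·,x) → {q1,q3} and {q4,q5}.
Refine {q4,q5} on symbol x: members go to different blocks, giving {q4} and {q5}.
No further refinement is possible. Final partition (4 blocks): {q2} | {q1,q3} | {q4} | {q5}.
State q1 belongs to the block {q1,q3}, which has 2 states.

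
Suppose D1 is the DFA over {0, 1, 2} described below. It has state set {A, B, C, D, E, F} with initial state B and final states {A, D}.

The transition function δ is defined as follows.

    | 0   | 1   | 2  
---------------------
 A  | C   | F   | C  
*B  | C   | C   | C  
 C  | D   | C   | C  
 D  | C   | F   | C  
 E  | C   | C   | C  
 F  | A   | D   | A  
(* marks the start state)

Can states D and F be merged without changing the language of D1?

No

States {E} cannot be reached from the start state, so discard them.
P0 = {A,D} | {B,C,F}.
Refine {B,C,F} on symbol 0: members go to different blocks, giving {C,F} and {B}.
Refine {C,F} on symbol 1: members go to different blocks, giving {C} and {F}.
No further refinement is possible. Final partition (4 blocks): {A,D} | {C} | {B} | {F}.
D and F end up in different blocks, so they are distinguishable. For instance, the string 'ε' is accepted from only D.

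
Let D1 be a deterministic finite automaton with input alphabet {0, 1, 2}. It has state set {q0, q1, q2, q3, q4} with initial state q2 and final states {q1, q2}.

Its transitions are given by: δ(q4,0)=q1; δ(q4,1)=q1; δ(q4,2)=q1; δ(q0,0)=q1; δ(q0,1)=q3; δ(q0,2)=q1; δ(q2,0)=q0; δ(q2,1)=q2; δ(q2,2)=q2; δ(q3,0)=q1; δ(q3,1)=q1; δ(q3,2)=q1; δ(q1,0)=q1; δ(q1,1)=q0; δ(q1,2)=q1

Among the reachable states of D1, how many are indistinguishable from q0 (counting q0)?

States {q4} cannot be reached from the start state, so discard them.
Initial partition by acceptance: {q1,q2} | {q0,q3}.
Split {q1,q2} by δ(·,0) → {q1} and {q2}.
Refine {q0,q3} on symbol 1: members go to different blocks, giving {q0} and {q3}.
No further refinement is possible. Final partition (4 blocks): {q1} | {q0} | {q2} | {q3}.
The equivalence class containing q0 is {q0}, of size 1.

1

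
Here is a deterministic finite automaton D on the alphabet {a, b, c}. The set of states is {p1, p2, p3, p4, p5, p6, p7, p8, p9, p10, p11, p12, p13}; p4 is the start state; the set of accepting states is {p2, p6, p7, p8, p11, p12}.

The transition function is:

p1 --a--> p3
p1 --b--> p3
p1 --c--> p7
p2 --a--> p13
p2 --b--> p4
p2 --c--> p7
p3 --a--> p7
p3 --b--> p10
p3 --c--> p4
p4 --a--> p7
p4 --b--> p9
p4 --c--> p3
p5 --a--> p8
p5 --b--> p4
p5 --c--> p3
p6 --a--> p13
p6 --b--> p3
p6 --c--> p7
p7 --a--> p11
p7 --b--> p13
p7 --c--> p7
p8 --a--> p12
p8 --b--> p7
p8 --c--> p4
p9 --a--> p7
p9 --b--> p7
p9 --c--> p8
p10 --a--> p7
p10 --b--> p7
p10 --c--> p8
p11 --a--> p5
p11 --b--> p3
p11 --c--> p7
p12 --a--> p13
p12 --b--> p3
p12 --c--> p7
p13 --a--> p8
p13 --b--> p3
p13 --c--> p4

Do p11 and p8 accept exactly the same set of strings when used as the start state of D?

States {p1,p2,p6} cannot be reached from the start state, so discard them.
P0 = {p7,p8,p11,p12} | {p3,p4,p5,p9,p10,p13}.
Split {p7,p8,p11,p12} by δ(·,a) → {p7,p8} and {p11,p12}.
Split {p7,p8} by δ(·,b) → {p7} and {p8}.
Split {p3,p4,p5,p9,p10,p13} by δ(·,a) → {p3,p4,p9,p10} and {p5,p13}.
Split {p3,p4,p9,p10} by δ(·,b) → {p3,p4} and {p9,p10}.
The partition is now stable with 6 blocks: {p7} | {p3,p4} | {p11,p12} | {p8} | {p5,p13} | {p9,p10}.
p11 and p8 end up in different blocks, so they are distinguishable. For instance, the string 'a' is accepted from only p8.

No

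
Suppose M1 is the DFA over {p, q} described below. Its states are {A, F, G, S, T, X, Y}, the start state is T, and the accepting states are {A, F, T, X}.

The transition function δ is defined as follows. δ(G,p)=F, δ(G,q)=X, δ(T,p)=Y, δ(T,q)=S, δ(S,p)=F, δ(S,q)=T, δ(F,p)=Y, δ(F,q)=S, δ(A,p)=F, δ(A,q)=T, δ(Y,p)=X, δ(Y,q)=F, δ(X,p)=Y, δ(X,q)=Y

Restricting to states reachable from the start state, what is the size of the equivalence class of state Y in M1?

2

States {A,G} cannot be reached from the start state, so discard them.
Start with accepting vs non-accepting: {F,T,X} | {S,Y}.
Stable partition: {F,T,X} | {S,Y} — 2 equivalence classes.
The equivalence class containing Y is {S,Y}, of size 2.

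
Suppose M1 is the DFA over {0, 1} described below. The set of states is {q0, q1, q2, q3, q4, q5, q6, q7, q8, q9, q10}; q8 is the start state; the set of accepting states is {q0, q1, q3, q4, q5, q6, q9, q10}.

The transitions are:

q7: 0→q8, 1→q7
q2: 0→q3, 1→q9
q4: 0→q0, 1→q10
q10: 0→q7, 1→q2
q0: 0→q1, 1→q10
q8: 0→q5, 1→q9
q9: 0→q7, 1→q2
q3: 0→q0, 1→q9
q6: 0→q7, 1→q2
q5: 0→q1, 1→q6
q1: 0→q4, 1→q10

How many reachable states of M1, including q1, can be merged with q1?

All states are reachable from the start state.
P0 = {q0,q1,q3,q4,q5,q6,q9,q10} | {q2,q7,q8}.
Refine {q0,q1,q3,q4,q5,q6,q9,q10} on symbol 0: members go to different blocks, giving {q0,q1,q3,q4,q5} and {q6,q9,q10}.
Refine {q2,q7,q8} on symbol 0: members go to different blocks, giving {q2,q8} and {q7}.
The partition is now stable with 4 blocks: {q0,q1,q3,q4,q5} | {q2,q8} | {q6,q9,q10} | {q7}.
State q1 belongs to the block {q0,q1,q3,q4,q5}, which has 5 states.

5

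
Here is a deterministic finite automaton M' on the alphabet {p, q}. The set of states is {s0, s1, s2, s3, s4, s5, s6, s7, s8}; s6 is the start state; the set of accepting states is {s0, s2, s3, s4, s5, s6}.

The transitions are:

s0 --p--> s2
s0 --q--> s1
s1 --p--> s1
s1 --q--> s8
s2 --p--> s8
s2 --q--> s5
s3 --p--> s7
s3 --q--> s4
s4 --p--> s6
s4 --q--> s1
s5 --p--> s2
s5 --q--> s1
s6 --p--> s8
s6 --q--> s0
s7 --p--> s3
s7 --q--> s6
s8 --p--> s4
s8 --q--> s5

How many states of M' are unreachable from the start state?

2

BFS from s6 reaches {s0, s1, s2, s4, s5, s6, s8}; the 2 state(s) s3, s7 are never visited.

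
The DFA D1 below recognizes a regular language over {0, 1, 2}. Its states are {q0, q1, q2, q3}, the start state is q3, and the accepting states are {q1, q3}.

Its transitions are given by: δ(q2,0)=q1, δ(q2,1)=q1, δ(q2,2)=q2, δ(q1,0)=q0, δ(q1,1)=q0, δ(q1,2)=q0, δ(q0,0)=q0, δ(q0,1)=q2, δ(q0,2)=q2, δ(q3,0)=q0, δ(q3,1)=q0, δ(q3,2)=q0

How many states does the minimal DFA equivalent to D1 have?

3

All states are reachable from the start state.
P0 = {q1,q3} | {q0,q2}.
Split {q0,q2} by δ(·,0) → {q0} and {q2}.
No further refinement is possible. Final partition (3 blocks): {q1,q3} | {q0} | {q2}.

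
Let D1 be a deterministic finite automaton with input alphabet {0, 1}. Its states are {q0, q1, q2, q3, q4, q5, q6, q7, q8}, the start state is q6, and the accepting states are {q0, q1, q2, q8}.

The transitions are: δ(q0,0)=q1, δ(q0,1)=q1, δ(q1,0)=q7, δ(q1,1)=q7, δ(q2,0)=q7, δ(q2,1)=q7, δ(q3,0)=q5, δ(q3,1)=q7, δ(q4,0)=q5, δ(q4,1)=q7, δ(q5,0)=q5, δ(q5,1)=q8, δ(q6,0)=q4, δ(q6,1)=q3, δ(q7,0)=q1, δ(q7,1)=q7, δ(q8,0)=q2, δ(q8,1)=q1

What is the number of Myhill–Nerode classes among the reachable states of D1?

6

First remove the unreachable states {q0}; 8 states remain.
P0 = {q1,q2,q8} | {q3,q4,q5,q6,q7}.
On input 0, block {q1,q2,q8} splits into {q1,q2} and {q8}.
Split {q3,q4,q5,q6,q7} by δ(·,0) → {q3,q4,q5,q6} and {q7}.
Refine {q3,q4,q5,q6} on symbol 1: members go to different blocks, giving {q3,q4} and {q5} and {q6}.
Stable partition: {q1,q2} | {q3,q4} | {q8} | {q7} | {q5} | {q6} — 6 equivalence classes.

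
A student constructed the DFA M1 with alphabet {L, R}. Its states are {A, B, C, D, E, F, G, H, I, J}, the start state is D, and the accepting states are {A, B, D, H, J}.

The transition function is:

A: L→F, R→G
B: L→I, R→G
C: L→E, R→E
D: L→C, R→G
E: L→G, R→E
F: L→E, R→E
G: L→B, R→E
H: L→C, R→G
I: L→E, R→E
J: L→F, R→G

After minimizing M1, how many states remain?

4

States {A,F,H,J} cannot be reached from the start state, so discard them.
Start with accepting vs non-accepting: {B,D} | {C,E,G,I}.
On input L, block {C,E,G,I} splits into {C,E,I} and {G}.
On input L, block {C,E,I} splits into {C,I} and {E}.
The partition is now stable with 4 blocks: {B,D} | {C,I} | {G} | {E}.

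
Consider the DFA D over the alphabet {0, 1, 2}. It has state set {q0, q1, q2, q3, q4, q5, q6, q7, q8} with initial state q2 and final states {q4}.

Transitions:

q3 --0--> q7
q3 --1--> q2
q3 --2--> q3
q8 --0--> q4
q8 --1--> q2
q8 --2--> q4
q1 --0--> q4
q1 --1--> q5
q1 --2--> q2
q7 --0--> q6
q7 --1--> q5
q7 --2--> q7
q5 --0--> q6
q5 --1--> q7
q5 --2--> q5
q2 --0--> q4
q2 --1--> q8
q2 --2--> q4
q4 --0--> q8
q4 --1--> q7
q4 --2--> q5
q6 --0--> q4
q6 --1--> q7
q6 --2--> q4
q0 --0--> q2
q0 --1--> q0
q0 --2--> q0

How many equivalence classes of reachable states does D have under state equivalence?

4

States {q0,q1,q3} cannot be reached from the start state, so discard them.
P0 = {q4} | {q2,q5,q6,q7,q8}.
On input 0, block {q2,q5,q6,q7,q8} splits into {q2,q6,q8} and {q5,q7}.
Refine {q2,q6,q8} on symbol 1: members go to different blocks, giving {q2,q8} and {q6}.
No further refinement is possible. Final partition (4 blocks): {q4} | {q2,q8} | {q5,q7} | {q6}.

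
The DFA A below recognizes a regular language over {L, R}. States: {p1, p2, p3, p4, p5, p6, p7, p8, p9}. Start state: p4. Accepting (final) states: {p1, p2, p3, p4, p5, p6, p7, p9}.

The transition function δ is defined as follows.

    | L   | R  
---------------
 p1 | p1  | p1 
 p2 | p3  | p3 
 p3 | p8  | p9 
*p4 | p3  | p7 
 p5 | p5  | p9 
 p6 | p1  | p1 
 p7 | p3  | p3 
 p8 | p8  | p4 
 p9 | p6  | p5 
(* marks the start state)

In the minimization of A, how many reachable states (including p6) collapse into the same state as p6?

First remove the unreachable states {p2}; 8 states remain.
Initial partition by acceptance: {p1,p3,p4,p5,p6,p7,p9} | {p8}.
Refine {p1,p3,p4,p5,p6,p7,p9} on symbol L: members go to different blocks, giving {p1,p4,p5,p6,p7,p9} and {p3}.
Split {p1,p4,p5,p6,p7,p9} by δ(·,L) → {p1,p5,p6,p9} and {p4,p7}.
Refine {p4,p7} on symbol R: members go to different blocks, giving {p4} and {p7}.
No further refinement is possible. Final partition (5 blocks): {p1,p5,p6,p9} | {p8} | {p3} | {p4} | {p7}.
The equivalence class containing p6 is {p1,p5,p6,p9}, of size 4.

4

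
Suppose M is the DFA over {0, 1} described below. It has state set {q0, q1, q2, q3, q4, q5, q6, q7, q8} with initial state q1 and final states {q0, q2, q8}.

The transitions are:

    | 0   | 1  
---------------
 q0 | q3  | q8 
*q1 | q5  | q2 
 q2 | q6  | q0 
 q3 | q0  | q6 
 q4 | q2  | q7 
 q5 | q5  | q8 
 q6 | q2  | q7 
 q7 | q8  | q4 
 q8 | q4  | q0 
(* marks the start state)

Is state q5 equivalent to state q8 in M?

All states are reachable from the start state.
Start with accepting vs non-accepting: {q0,q2,q8} | {q1,q3,q4,q5,q6,q7}.
Refine {q1,q3,q4,q5,q6,q7} on symbol 0: members go to different blocks, giving {q3,q4,q6,q7} and {q1,q5}.
Stable partition: {q0,q2,q8} | {q3,q4,q6,q7} | {q1,q5} — 3 equivalence classes.
q5 and q8 end up in different blocks, so they are distinguishable. For instance, the string 'ε' is accepted from only q8.

No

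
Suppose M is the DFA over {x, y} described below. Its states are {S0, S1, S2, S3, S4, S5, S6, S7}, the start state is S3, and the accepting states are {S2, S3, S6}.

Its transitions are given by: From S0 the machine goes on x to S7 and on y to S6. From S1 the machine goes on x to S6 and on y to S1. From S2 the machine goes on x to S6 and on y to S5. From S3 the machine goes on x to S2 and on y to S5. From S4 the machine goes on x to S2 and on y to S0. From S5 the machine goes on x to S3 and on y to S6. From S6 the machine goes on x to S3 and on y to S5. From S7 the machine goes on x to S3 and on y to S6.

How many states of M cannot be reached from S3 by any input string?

BFS from S3 reaches {S2, S3, S5, S6}; the 4 state(s) S0, S1, S4, S7 are never visited.

4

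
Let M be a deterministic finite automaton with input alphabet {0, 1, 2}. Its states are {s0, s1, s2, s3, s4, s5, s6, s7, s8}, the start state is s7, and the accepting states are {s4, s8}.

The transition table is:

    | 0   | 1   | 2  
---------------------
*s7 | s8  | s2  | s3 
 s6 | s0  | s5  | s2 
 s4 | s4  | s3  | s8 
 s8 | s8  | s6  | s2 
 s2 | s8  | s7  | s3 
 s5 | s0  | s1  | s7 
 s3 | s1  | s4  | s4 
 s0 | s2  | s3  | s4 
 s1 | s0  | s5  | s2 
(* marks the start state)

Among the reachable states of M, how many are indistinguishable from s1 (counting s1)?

All states are reachable from the start state.
Start with accepting vs non-accepting: {s4,s8} | {s0,s1,s2,s3,s5,s6,s7}.
Split {s4,s8} by δ(·,2) → {s4} and {s8}.
On input 0, block {s0,s1,s2,s3,s5,s6,s7} splits into {s0,s1,s3,s5,s6} and {s2,s7}.
Refine {s0,s1,s3,s5,s6} on symbol 0: members go to different blocks, giving {s1,s3,s5,s6} and {s0}.
Refine {s1,s3,s5,s6} on symbol 0: members go to different blocks, giving {s1,s5,s6} and {s3}.
No further refinement is possible. Final partition (6 blocks): {s4} | {s1,s5,s6} | {s8} | {s2,s7} | {s0} | {s3}.
State s1 belongs to the block {s1,s5,s6}, which has 3 states.

3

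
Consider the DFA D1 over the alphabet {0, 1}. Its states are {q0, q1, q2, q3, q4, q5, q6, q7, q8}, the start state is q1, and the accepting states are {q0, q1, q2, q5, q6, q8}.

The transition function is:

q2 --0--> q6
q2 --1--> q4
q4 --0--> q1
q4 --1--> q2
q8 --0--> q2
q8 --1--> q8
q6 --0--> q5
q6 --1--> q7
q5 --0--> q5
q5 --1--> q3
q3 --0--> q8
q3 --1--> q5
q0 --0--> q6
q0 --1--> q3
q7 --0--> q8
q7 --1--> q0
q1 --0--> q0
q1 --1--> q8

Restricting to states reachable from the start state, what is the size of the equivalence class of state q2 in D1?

All states are reachable from the start state.
Initial partition by acceptance: {q0,q1,q2,q5,q6,q8} | {q3,q4,q7}.
Refine {q0,q1,q2,q5,q6,q8} on symbol 1: members go to different blocks, giving {q0,q2,q5,q6} and {q1,q8}.
No further refinement is possible. Final partition (3 blocks): {q0,q2,q5,q6} | {q3,q4,q7} | {q1,q8}.
The equivalence class containing q2 is {q0,q2,q5,q6}, of size 4.

4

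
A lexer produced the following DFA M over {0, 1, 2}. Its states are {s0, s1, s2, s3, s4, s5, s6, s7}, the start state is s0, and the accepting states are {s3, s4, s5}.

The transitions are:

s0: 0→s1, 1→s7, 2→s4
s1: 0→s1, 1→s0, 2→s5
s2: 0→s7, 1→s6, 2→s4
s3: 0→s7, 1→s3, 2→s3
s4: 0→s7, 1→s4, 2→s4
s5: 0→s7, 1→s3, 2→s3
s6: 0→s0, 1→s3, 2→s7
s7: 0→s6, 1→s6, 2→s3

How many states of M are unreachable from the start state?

1

No path from s0 leads to s2; the other 7 states are all reachable.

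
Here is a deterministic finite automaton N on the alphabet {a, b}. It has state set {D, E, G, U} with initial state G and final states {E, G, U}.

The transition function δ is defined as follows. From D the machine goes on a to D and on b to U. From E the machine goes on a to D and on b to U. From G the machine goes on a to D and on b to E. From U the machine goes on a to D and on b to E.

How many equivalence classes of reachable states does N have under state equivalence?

2

Every state is reachable, so we keep all 4.
P0 = {E,G,U} | {D}.
The partition is now stable with 2 blocks: {E,G,U} | {D}.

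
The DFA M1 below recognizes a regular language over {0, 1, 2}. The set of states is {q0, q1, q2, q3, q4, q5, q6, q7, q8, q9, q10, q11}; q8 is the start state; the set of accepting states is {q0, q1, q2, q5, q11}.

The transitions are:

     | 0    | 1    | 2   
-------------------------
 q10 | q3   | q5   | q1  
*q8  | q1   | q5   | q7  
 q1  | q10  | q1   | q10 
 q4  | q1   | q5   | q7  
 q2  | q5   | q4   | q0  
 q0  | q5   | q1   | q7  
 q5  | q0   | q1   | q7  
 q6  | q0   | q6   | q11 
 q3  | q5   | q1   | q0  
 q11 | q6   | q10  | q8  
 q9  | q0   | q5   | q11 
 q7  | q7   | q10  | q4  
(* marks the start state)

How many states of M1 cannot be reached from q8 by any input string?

BFS from q8 reaches {q0, q1, q3, q4, q5, q7, q8, q10}; the 4 state(s) q2, q6, q9, q11 are never visited.

4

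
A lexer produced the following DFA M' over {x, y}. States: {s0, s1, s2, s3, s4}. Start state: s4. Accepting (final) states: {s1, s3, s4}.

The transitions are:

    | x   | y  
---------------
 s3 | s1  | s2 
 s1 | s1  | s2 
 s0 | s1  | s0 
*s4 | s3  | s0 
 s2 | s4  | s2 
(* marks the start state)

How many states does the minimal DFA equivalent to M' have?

All states are reachable from the start state.
Initial partition by acceptance: {s1,s3,s4} | {s0,s2}.
Stable partition: {s1,s3,s4} | {s0,s2} — 2 equivalence classes.

2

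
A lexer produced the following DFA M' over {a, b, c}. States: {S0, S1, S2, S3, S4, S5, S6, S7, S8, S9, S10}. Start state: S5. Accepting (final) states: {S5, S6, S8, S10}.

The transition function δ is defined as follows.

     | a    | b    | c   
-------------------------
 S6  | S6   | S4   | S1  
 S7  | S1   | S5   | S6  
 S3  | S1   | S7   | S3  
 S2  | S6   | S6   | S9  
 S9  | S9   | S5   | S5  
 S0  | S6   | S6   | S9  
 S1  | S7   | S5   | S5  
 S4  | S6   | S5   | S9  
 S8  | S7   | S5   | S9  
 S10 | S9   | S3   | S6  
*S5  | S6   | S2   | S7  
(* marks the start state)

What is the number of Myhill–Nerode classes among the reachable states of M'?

3

Reachable states from the start: {S1,S2,S4,S5,S6,S7,S9}. Unreachable: {S0,S3,S8,S10} — drop them.
P0 = {S5,S6} | {S1,S2,S4,S7,S9}.
Refine {S1,S2,S4,S7,S9} on symbol a: members go to different blocks, giving {S1,S7,S9} and {S2,S4}.
Stable partition: {S5,S6} | {S1,S7,S9} | {S2,S4} — 3 equivalence classes.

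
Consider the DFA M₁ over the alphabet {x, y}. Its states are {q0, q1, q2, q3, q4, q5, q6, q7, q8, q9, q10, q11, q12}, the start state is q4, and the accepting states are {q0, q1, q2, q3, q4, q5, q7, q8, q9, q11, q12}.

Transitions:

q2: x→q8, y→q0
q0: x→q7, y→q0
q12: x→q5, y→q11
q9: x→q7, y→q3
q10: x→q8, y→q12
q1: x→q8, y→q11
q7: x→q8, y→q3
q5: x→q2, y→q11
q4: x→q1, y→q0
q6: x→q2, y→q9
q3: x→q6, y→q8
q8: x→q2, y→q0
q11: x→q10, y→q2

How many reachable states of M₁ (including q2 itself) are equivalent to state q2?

2

Every state is reachable, so we keep all 13.
Start with accepting vs non-accepting: {q0,q1,q2,q3,q4,q5,q7,q8,q9,q11,q12} | {q6,q10}.
Refine {q0,q1,q2,q3,q4,q5,q7,q8,q9,q11,q12} on symbol x: members go to different blocks, giving {q0,q1,q2,q4,q5,q7,q8,q9,q12} and {q3,q11}.
Split {q0,q1,q2,q4,q5,q7,q8,q9,q12} by δ(·,y) → {q1,q5,q7,q9,q12} and {q0,q2,q4,q8}.
Split {q1,q5,q7,q9,q12} by δ(·,x) → {q1,q5,q7} and {q9,q12}.
On input x, block {q0,q2,q4,q8} splits into {q0,q4} and {q2,q8}.
No further refinement is possible. Final partition (6 blocks): {q1,q5,q7} | {q6,q10} | {q3,q11} | {q0,q4} | {q9,q12} | {q2,q8}.
State q2 belongs to the block {q2,q8}, which has 2 states.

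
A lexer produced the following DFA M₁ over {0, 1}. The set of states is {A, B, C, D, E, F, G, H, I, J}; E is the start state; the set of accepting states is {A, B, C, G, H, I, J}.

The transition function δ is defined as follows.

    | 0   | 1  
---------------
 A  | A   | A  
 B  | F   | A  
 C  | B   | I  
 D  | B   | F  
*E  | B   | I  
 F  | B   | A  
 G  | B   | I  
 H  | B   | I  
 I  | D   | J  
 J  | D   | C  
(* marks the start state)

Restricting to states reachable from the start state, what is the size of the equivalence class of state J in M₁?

1

States {G,H} cannot be reached from the start state, so discard them.
Initial partition by acceptance: {A,B,C,I,J} | {D,E,F}.
Refine {A,B,C,I,J} on symbol 0: members go to different blocks, giving {B,I,J} and {A,C}.
On input 1, block {B,I,J} splits into {B,J} and {I}.
On input 1, block {D,E,F} splits into {D} and {E} and {F}.
Split {B,J} by δ(·,0) → {B} and {J}.
Split {A,C} by δ(·,0) → {A} and {C}.
Stable partition: {B} | {D} | {A} | {I} | {E} | {F} | {J} | {C} — 8 equivalence classes.
The equivalence class containing J is {J}, of size 1.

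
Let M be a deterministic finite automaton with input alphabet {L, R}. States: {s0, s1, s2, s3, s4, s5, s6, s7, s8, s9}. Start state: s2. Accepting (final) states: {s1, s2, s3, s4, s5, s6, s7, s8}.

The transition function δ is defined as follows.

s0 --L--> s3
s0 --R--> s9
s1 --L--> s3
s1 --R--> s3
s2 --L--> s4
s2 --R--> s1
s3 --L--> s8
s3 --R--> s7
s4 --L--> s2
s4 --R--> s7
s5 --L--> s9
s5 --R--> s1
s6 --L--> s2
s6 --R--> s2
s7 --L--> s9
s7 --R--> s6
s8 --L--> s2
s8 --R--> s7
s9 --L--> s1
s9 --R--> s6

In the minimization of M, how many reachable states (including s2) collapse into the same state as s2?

States {s0,s5} cannot be reached from the start state, so discard them.
Initial partition by acceptance: {s1,s2,s3,s4,s6,s7,s8} | {s9}.
Refine {s1,s2,s3,s4,s6,s7,s8} on symbol L: members go to different blocks, giving {s1,s2,s3,s4,s6,s8} and {s7}.
Split {s1,s2,s3,s4,s6,s8} by δ(·,R) → {s1,s2,s6} and {s3,s4,s8}.
Split {s1,s2,s6} by δ(·,L) → {s1,s2} and {s6}.
Split {s1,s2} by δ(·,R) → {s1} and {s2}.
On input L, block {s3,s4,s8} splits into {s4,s8} and {s3}.
The partition is now stable with 7 blocks: {s1} | {s9} | {s7} | {s4,s8} | {s6} | {s2} | {s3}.
The equivalence class containing s2 is {s2}, of size 1.

1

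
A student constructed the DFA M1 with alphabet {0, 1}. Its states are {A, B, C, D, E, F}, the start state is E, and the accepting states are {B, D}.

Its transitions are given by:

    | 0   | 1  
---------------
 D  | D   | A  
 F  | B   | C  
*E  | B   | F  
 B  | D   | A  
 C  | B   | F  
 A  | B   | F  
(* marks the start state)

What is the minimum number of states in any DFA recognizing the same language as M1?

Initial partition by acceptance: {B,D} | {A,C,E,F}.
No further refinement is possible. Final partition (2 blocks): {B,D} | {A,C,E,F}.

2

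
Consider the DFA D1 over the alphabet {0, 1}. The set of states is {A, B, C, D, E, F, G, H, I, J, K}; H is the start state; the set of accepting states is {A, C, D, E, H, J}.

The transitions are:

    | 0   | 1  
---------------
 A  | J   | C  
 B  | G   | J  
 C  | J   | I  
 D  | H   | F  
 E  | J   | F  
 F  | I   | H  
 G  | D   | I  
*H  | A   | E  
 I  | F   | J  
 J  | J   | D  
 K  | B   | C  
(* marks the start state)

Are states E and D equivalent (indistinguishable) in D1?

First remove the unreachable states {B,G,K}; 8 states remain.
P0 = {A,C,D,E,H,J} | {F,I}.
On input 1, block {A,C,D,E,H,J} splits into {A,H,J} and {C,D,E}.
No further refinement is possible. Final partition (3 blocks): {A,H,J} | {F,I} | {C,D,E}.
E and D lie in the same block of the stable partition, so they are equivalent — no string distinguishes them.

Yes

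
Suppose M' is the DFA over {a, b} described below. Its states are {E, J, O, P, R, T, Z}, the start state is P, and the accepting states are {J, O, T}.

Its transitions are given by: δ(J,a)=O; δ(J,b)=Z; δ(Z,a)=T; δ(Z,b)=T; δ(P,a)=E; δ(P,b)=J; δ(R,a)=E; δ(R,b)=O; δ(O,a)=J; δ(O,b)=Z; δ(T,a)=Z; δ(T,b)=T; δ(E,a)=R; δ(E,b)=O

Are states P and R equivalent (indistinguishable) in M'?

Yes

All states are reachable from the start state.
P0 = {J,O,T} | {E,P,R,Z}.
Refine {J,O,T} on symbol a: members go to different blocks, giving {J,O} and {T}.
Split {E,P,R,Z} by δ(·,a) → {E,P,R} and {Z}.
Stable partition: {J,O} | {E,P,R} | {T} | {Z} — 4 equivalence classes.
P and R lie in the same block of the stable partition, so they are equivalent — no string distinguishes them.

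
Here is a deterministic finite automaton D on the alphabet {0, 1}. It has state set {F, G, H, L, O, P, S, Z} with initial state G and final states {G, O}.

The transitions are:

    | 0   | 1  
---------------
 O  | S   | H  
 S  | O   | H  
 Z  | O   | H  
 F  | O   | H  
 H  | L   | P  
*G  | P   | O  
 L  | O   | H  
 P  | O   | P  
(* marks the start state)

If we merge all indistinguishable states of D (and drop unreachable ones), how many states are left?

States {F,Z} cannot be reached from the start state, so discard them.
Start with accepting vs non-accepting: {G,O} | {H,L,P,S}.
On input 1, block {G,O} splits into {G} and {O}.
On input 0, block {H,L,P,S} splits into {L,P,S} and {H}.
On input 1, block {L,P,S} splits into {L,S} and {P}.
No further refinement is possible. Final partition (5 blocks): {G} | {L,S} | {O} | {H} | {P}.

5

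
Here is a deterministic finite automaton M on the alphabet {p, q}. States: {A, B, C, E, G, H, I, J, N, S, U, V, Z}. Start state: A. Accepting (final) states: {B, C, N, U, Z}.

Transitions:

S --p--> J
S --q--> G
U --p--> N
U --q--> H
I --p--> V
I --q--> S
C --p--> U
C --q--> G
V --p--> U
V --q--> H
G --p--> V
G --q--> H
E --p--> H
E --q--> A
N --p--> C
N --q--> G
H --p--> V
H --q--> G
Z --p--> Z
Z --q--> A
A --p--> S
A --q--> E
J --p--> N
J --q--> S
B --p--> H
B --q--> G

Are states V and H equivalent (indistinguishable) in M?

First remove the unreachable states {B,I,Z}; 10 states remain.
Start with accepting vs non-accepting: {C,N,U} | {A,E,G,H,J,S,V}.
Split {A,E,G,H,J,S,V} by δ(·,p) → {A,E,G,H,S} and {J,V}.
Refine {A,E,G,H,S} on symbol p: members go to different blocks, giving {G,H,S} and {A,E}.
No further refinement is possible. Final partition (4 blocks): {C,N,U} | {G,H,S} | {J,V} | {A,E}.
V and H end up in different blocks, so they are distinguishable. For instance, the string 'p' is accepted from only V.

No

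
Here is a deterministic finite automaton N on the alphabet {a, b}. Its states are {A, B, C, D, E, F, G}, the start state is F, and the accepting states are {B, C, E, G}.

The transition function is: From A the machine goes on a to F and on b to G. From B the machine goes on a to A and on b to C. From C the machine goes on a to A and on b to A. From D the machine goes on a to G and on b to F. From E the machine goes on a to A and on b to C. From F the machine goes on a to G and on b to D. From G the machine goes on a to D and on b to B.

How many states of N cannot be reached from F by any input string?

1

No path from F leads to E; the other 6 states are all reachable.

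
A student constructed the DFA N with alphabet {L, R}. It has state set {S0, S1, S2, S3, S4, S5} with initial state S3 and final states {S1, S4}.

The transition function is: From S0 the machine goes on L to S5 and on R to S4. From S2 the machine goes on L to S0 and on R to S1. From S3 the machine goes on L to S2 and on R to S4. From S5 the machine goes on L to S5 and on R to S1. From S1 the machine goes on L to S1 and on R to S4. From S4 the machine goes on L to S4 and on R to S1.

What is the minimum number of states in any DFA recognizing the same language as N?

All states are reachable from the start state.
Start with accepting vs non-accepting: {S1,S4} | {S0,S2,S3,S5}.
No further refinement is possible. Final partition (2 blocks): {S1,S4} | {S0,S2,S3,S5}.

2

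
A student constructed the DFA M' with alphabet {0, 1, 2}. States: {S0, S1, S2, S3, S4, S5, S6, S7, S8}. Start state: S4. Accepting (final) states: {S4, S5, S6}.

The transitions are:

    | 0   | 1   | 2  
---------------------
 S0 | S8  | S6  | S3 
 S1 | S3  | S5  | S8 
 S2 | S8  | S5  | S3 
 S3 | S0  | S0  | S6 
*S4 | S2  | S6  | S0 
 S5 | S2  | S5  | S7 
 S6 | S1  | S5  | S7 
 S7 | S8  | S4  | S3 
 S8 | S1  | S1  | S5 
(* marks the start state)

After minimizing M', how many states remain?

Every state is reachable, so we keep all 9.
Initial partition by acceptance: {S4,S5,S6} | {S0,S1,S2,S3,S7,S8}.
Split {S0,S1,S2,S3,S7,S8} by δ(·,1) → {S0,S1,S2,S7} and {S3,S8}.
The partition is now stable with 3 blocks: {S4,S5,S6} | {S0,S1,S2,S7} | {S3,S8}.

3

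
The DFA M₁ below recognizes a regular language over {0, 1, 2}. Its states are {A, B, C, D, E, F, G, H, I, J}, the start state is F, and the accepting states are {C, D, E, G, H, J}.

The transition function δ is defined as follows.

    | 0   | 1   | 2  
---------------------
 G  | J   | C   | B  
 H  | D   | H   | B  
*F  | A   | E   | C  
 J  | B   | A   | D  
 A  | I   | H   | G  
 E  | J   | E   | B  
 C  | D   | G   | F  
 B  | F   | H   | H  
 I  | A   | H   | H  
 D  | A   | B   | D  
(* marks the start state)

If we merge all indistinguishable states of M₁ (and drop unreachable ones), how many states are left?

3

All states are reachable from the start state.
Start with accepting vs non-accepting: {C,D,E,G,H,J} | {A,B,F,I}.
Refine {C,D,E,G,H,J} on symbol 0: members go to different blocks, giving {C,E,G,H} and {D,J}.
No further refinement is possible. Final partition (3 blocks): {C,E,G,H} | {A,B,F,I} | {D,J}.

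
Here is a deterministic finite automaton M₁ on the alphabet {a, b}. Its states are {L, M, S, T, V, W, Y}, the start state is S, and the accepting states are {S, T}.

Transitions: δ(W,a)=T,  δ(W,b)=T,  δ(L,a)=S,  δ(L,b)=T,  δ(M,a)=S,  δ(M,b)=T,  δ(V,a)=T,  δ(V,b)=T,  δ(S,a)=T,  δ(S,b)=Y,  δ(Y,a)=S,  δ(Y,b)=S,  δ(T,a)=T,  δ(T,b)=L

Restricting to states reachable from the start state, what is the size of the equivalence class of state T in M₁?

Reachable states from the start: {L,S,T,Y}. Unreachable: {M,V,W} — drop them.
P0 = {S,T} | {L,Y}.
No further refinement is possible. Final partition (2 blocks): {S,T} | {L,Y}.
The equivalence class containing T is {S,T}, of size 2.

2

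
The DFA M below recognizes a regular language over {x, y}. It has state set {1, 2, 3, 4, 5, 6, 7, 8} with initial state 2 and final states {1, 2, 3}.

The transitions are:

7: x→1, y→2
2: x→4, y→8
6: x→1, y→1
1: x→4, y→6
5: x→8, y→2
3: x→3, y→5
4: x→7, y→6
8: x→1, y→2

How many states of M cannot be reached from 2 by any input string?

2

BFS from 2 reaches {1, 2, 4, 6, 7, 8}; the 2 state(s) 3, 5 are never visited.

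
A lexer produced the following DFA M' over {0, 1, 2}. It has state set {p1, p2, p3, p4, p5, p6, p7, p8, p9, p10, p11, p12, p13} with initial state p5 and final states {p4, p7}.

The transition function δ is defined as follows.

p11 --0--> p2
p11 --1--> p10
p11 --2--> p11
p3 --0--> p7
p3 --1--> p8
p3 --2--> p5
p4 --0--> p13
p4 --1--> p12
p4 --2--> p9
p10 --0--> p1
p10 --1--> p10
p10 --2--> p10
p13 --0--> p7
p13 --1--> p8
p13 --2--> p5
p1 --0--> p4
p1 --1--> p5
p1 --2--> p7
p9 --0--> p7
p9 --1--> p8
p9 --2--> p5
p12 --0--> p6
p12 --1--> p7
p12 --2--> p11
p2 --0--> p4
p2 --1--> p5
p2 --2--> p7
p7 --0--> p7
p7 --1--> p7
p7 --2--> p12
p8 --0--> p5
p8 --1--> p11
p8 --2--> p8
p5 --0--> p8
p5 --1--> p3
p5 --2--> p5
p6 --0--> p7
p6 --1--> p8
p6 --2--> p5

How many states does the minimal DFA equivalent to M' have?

8

All states are reachable from the start state.
Initial partition by acceptance: {p4,p7} | {p1,p2,p3,p5,p6,p8,p9,p10,p11,p12,p13}.
Split {p4,p7} by δ(·,0) → {p4} and {p7}.
Split {p1,p2,p3,p5,p6,p8,p9,p10,p11,p12,p13} by δ(·,0) → {p5,p8,p10,p11,p12} and {p3,p6,p9,p13} and {p1,p2}.
Refine {p5,p8,p10,p11,p12} on symbol 0: members go to different blocks, giving {p5,p8} and {p10,p11} and {p12}.
Refine {p5,p8} on symbol 1: members go to different blocks, giving {p5} and {p8}.
No further refinement is possible. Final partition (8 blocks): {p4} | {p5} | {p7} | {p3,p6,p9,p13} | {p1,p2} | {p10,p11} | {p12} | {p8}.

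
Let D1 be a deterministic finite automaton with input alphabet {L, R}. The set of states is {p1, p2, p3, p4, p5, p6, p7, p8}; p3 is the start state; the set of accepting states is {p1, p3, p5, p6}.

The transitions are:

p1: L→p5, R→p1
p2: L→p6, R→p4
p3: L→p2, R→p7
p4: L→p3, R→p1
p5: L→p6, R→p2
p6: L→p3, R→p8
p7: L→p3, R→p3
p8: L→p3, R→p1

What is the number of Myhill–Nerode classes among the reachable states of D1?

7

P0 = {p1,p3,p5,p6} | {p2,p4,p7,p8}.
Split {p1,p3,p5,p6} by δ(·,L) → {p1,p5,p6} and {p3}.
Refine {p1,p5,p6} on symbol L: members go to different blocks, giving {p1,p5} and {p6}.
Split {p1,p5} by δ(·,L) → {p1} and {p5}.
Refine {p2,p4,p7,p8} on symbol L: members go to different blocks, giving {p4,p7,p8} and {p2}.
Split {p4,p7,p8} by δ(·,R) → {p4,p8} and {p7}.
No further refinement is possible. Final partition (7 blocks): {p1} | {p4,p8} | {p3} | {p6} | {p5} | {p2} | {p7}.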